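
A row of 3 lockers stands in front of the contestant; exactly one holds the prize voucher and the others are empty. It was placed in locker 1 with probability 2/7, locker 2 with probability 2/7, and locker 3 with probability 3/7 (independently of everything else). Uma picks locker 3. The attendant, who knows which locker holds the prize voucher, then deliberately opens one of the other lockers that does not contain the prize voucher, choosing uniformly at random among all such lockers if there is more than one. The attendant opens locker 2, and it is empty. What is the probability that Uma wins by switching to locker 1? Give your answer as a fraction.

Consider each possible location of the prize voucher in turn.
If it is in locker 1 (prior 2/7): the attendant has no choice, probability 1; weight (2/7)·1 = 2/7.
If it is in locker 2 (prior 2/7): the attendant opened locker 2, so this case is ruled out; weight (2/7)·0 = 0.
If it is in locker 3 (prior 3/7): the attendant has 2 equally likely choices, so probability 1/2; weight (3/7)·(1/2) = 3/14.
The weights sum to 1/2.
So P(the prize voucher in locker 1 | the attendant opened locker 2) = (2/7) / (1/2) = 4/7.

4/7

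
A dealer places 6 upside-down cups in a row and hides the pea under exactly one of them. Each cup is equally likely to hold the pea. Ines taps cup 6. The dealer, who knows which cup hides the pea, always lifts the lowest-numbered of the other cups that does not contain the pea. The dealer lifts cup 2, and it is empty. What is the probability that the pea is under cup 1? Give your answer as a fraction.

Apply Bayes' rule, conditioning on where the pea actually is.
If it is under cup 1 (prior 1/6): cup 2 is the lowest-numbered option available, probability 1; weight (1/6)·1 = 1/6.
If it is under cup 2 (prior 1/6): the dealer opened cup 2, so this case is ruled out; weight (1/6)·0 = 0.
If it is under any of cups 3, 4, 5, and 6 (prior 1/6 each): the dealer would have opened cup 1 instead, probability 0; weight (1/6)·0 = 0 each.
The weights sum to 1/6.
So P(the pea under cup 1 | the dealer opened cup 2) = (1/6) / (1/6) = 1.

1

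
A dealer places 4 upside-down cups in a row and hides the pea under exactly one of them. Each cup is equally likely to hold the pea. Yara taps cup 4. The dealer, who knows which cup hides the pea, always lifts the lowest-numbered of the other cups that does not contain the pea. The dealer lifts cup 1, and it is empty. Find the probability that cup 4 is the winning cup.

Consider each possible location of the pea in turn.
If it is under cup 1 (prior 1/4): the dealer opened cup 1, so this case is ruled out; weight (1/4)·0 = 0.
If it is under any of cups 2, 3, and 4 (prior 1/4 each): cup 1 is the lowest-numbered option available, probability 1; weight (1/4)·1 = 1/4 each.
The weights sum to 3/4.
So P(the pea under cup 4 | the dealer opened cup 1) = (1/4) / (3/4) = 1/3.

1/3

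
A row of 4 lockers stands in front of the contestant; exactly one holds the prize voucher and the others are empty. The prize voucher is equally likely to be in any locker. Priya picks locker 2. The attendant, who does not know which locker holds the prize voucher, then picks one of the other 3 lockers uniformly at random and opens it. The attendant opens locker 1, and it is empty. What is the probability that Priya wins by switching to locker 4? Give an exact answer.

1/3

Condition on the true location of the prize voucher.
If it is in locker 1 (prior 1/4): the attendant opened locker 1, so this case is ruled out; weight (1/4)·0 = 0.
If it is in any of lockers 2, 3, and 4 (prior 1/4 each): the attendant picks locker 1 with probability 1/3 regardless, and it is not the prize; weight (1/4)·(1/3) = 1/12 each.
The weights sum to 1/4.
So P(the prize voucher in locker 4 | the attendant opened locker 1) = (1/12) / (1/4) = 1/3.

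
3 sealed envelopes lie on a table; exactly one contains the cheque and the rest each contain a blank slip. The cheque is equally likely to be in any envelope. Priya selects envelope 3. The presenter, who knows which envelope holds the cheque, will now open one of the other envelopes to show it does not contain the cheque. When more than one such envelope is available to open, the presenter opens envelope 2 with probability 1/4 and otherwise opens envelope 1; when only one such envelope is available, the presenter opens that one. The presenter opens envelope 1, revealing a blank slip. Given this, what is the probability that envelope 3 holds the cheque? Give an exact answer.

Consider each possible location of the cheque in turn.
If it is in envelope 1 (prior 1/3): the presenter opened envelope 1, so this case is ruled out; weight (1/3)·0 = 0.
If it is in envelope 2 (prior 1/3): only envelope 1 is available, probability 1; weight (1/3)·1 = 1/3.
If it is in envelope 3 (prior 1/3): envelope 2 is available but not opened, probability 3/4; weight (1/3)·(3/4) = 1/4.
The weights sum to 7/12.
So P(the cheque in envelope 3 | the presenter opened envelope 1) = (1/4) / (7/12) = 3/7.

3/7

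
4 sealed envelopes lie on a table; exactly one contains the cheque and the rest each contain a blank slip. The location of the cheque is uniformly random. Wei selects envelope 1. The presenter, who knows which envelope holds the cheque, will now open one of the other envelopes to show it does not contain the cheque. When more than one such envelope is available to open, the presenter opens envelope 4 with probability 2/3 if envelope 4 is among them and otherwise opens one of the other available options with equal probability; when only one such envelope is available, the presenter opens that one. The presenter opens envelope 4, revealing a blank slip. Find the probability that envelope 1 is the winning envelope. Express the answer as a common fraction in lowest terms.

1/3

Consider each possible location of the cheque in turn.
If it is in any of envelopes 1, 2, and 3 (prior 1/4 each): envelope 4 is available, opened with probability 2/3; weight (1/4)·(2/3) = 1/6 each.
If it is in envelope 4 (prior 1/4): the presenter opened envelope 4, so this case is ruled out; weight (1/4)·0 = 0.
The weights sum to 1/2.
So P(the cheque in envelope 1 | the presenter opened envelope 4) = (1/6) / (1/2) = 1/3.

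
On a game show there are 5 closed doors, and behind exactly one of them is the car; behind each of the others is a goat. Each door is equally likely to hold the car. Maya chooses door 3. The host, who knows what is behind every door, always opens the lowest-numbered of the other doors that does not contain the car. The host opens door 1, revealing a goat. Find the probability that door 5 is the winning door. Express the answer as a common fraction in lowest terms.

1/4

Condition on the true location of the car.
If it is behind door 1 (prior 1/5): the host opened door 1, so this case is ruled out; weight (1/5)·0 = 0.
If it is behind any of doors 2, 3, 4, and 5 (prior 1/5 each): door 1 is the lowest-numbered option available, probability 1; weight (1/5)·1 = 1/5 each.
The weights sum to 4/5.
So P(the car behind door 5 | the host opened door 1) = (1/5) / (4/5) = 1/4.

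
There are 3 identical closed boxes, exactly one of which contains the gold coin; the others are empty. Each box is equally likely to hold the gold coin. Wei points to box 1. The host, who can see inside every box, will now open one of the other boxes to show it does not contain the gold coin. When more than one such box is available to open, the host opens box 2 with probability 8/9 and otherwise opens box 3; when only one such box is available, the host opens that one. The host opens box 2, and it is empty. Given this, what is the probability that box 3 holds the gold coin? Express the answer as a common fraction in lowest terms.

Consider each possible location of the gold coin in turn.
If it is in box 1 (prior 1/3): box 2 is available, opened with probability 8/9; weight (1/3)·(8/9) = 8/27.
If it is in box 2 (prior 1/3): the host opened box 2, so this case is ruled out; weight (1/3)·0 = 0.
If it is in box 3 (prior 1/3): only box 2 is available, probability 1; weight (1/3)·1 = 1/3.
The weights sum to 17/27.
So P(the gold coin in box 3 | the host opened box 2) = (1/3) / (17/27) = 9/17.

9/17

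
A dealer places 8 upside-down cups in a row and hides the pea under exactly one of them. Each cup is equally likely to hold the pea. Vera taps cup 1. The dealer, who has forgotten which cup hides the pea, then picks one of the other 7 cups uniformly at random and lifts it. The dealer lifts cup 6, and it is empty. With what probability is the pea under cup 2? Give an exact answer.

1/7

Apply Bayes' rule, conditioning on where the pea actually is.
If it is under any of cups 1, 2, 3, 4, 5, 7, and 8 (prior 1/8 each): the dealer picks cup 6 with probability 1/7 regardless, and it is not the prize; weight (1/8)·(1/7) = 1/56 each.
If it is under cup 6 (prior 1/8): the dealer opened cup 6, so this case is ruled out; weight (1/8)·0 = 0.
The weights sum to 1/8.
So P(the pea under cup 2 | the dealer opened cup 6) = (1/56) / (1/8) = 1/7.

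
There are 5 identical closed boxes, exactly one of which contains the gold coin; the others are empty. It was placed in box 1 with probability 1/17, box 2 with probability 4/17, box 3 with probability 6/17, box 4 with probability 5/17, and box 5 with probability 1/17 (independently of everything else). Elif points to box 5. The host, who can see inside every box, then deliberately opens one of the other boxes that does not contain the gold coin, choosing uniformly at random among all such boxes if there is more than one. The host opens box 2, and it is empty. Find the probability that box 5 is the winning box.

Consider each possible location of the gold coin in turn.
If it is in box 1 (prior 1/17): the host has 3 equally likely choices, so probability 1/3; weight (1/17)·(1/3) = 1/51.
If it is in box 2 (prior 4/17): the host opened box 2, so this case is ruled out; weight (4/17)·0 = 0.
If it is in box 3 (prior 6/17): the host has 3 equally likely choices, so probability 1/3; weight (6/17)·(1/3) = 2/17.
If it is in box 4 (prior 5/17): the host has 3 equally likely choices, so probability 1/3; weight (5/17)·(1/3) = 5/51.
If it is in box 5 (prior 1/17): the host has 4 equally likely choices, so probability 1/4; weight (1/17)·(1/4) = 1/68.
The weights sum to 1/4.
So P(the gold coin in box 5 | the host opened box 2) = (1/68) / (1/4) = 1/17.

1/17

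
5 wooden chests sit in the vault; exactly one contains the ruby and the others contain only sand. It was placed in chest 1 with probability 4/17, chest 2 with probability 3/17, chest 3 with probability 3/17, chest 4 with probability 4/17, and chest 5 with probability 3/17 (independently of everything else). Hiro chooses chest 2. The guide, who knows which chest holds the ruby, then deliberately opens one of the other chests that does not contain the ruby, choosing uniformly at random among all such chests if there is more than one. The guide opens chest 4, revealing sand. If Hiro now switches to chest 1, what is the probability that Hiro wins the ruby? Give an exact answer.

Apply Bayes' rule, conditioning on where the ruby actually is.
If it is in chest 1 (prior 4/17): the guide has 3 equally likely choices, so probability 1/3; weight (4/17)·(1/3) = 4/51.
If it is in chest 2 (prior 3/17): the guide has 4 equally likely choices, so probability 1/4; weight (3/17)·(1/4) = 3/68.
If it is in either of chests 3 and 5 (prior 3/17 each): the guide has 3 equally likely choices, so probability 1/3; weight (3/17)·(1/3) = 1/17 each.
If it is in chest 4 (prior 4/17): the guide opened chest 4, so this case is ruled out; weight (4/17)·0 = 0.
The weights sum to 49/204.
So P(the ruby in chest 1 | the guide opened chest 4) = (4/51) / (49/204) = 16/49.

16/49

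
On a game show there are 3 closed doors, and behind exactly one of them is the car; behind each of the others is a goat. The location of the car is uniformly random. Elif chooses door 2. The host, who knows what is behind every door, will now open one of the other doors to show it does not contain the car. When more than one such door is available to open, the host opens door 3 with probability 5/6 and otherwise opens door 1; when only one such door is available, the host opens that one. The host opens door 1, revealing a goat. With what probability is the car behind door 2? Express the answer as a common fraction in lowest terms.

Condition on the true location of the car.
If it is behind door 1 (prior 1/3): the host opened door 1, so this case is ruled out; weight (1/3)·0 = 0.
If it is behind door 2 (prior 1/3): door 3 is available but not opened, probability 1/6; weight (1/3)·(1/6) = 1/18.
If it is behind door 3 (prior 1/3): only door 1 is available, probability 1; weight (1/3)·1 = 1/3.
The weights sum to 7/18.
So P(the car behind door 2 | the host opened door 1) = (1/18) / (7/18) = 1/7.

1/7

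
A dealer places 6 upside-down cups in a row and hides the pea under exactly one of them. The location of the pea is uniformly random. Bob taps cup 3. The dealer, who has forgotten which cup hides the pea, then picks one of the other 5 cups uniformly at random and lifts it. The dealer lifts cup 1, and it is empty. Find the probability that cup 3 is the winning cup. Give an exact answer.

1/5

Consider each possible location of the pea in turn.
If it is under cup 1 (prior 1/6): the dealer opened cup 1, so this case is ruled out; weight (1/6)·0 = 0.
If it is under any of cups 2, 3, 4, 5, and 6 (prior 1/6 each): the dealer picks cup 1 with probability 1/5 regardless, and it is not the prize; weight (1/6)·(1/5) = 1/30 each.
The weights sum to 1/6.
So P(the pea under cup 3 | the dealer opened cup 1) = (1/30) / (1/6) = 1/5.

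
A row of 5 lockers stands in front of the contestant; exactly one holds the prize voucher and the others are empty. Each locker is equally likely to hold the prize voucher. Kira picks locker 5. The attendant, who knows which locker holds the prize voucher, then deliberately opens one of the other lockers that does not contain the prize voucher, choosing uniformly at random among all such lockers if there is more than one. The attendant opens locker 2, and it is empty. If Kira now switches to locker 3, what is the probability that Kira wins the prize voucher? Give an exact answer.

4/15

Consider each possible location of the prize voucher in turn.
If it is in any of lockers 1, 3, and 4 (prior 1/5 each): the attendant has 3 equally likely choices, so probability 1/3; weight (1/5)·(1/3) = 1/15 each.
If it is in locker 2 (prior 1/5): the attendant opened locker 2, so this case is ruled out; weight (1/5)·0 = 0.
If it is in locker 5 (prior 1/5): the attendant has 4 equally likely choices, so probability 1/4; weight (1/5)·(1/4) = 1/20.
The weights sum to 1/4.
So P(the prize voucher in locker 3 | the attendant opened locker 2) = (1/15) / (1/4) = 4/15.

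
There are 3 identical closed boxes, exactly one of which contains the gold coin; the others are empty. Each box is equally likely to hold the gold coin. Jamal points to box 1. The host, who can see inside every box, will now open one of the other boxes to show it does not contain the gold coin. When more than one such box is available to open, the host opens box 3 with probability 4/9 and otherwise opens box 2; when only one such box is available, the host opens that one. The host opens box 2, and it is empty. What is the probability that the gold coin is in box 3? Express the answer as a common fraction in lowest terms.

9/14

Apply Bayes' rule, conditioning on where the gold coin actually is.
If it is in box 1 (prior 1/3): box 3 is available but not opened, probability 5/9; weight (1/3)·(5/9) = 5/27.
If it is in box 2 (prior 1/3): the host opened box 2, so this case is ruled out; weight (1/3)·0 = 0.
If it is in box 3 (prior 1/3): only box 2 is available, probability 1; weight (1/3)·1 = 1/3.
The weights sum to 14/27.
So P(the gold coin in box 3 | the host opened box 2) = (1/3) / (14/27) = 9/14.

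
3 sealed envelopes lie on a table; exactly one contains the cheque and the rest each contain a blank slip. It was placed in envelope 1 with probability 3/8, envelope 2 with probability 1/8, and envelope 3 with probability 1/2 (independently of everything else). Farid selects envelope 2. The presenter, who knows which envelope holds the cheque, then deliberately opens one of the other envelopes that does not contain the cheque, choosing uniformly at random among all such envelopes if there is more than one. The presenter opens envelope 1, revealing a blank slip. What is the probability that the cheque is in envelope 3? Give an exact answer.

8/9

Apply Bayes' rule, conditioning on where the cheque actually is.
If it is in envelope 1 (prior 3/8): the presenter opened envelope 1, so this case is ruled out; weight (3/8)·0 = 0.
If it is in envelope 2 (prior 1/8): the presenter has 2 equally likely choices, so probability 1/2; weight (1/8)·(1/2) = 1/16.
If it is in envelope 3 (prior 1/2): the presenter has no choice, probability 1; weight (1/2)·1 = 1/2.
The weights sum to 9/16.
So P(the cheque in envelope 3 | the presenter opened envelope 1) = (1/2) / (9/16) = 8/9.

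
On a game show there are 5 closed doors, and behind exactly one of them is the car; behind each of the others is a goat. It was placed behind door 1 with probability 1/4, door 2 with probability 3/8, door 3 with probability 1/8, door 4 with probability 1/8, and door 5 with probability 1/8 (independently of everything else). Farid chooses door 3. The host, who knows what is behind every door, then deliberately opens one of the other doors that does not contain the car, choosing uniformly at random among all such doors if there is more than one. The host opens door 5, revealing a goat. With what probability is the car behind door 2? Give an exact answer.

4/9

Consider each possible location of the car in turn.
If it is behind door 1 (prior 1/4): the host has 3 equally likely choices, so probability 1/3; weight (1/4)·(1/3) = 1/12.
If it is behind door 2 (prior 3/8): the host has 3 equally likely choices, so probability 1/3; weight (3/8)·(1/3) = 1/8.
If it is behind door 3 (prior 1/8): the host has 4 equally likely choices, so probability 1/4; weight (1/8)·(1/4) = 1/32.
If it is behind door 4 (prior 1/8): the host has 3 equally likely choices, so probability 1/3; weight (1/8)·(1/3) = 1/24.
If it is behind door 5 (prior 1/8): the host opened door 5, so this case is ruled out; weight (1/8)·0 = 0.
The weights sum to 9/32.
So P(the car behind door 2 | the host opened door 5) = (1/8) / (9/32) = 4/9.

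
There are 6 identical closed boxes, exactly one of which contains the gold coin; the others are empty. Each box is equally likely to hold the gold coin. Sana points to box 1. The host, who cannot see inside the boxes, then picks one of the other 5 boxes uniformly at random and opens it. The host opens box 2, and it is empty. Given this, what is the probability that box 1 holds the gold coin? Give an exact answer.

1/5

Consider each possible location of the gold coin in turn.
If it is in any of boxes 1, 3, 4, 5, and 6 (prior 1/6 each): the host picks box 2 with probability 1/5 regardless, and it is not the prize; weight (1/6)·(1/5) = 1/30 each.
If it is in box 2 (prior 1/6): the host opened box 2, so this case is ruled out; weight (1/6)·0 = 0.
The weights sum to 1/6.
So P(the gold coin in box 1 | the host opened box 2) = (1/30) / (1/6) = 1/5.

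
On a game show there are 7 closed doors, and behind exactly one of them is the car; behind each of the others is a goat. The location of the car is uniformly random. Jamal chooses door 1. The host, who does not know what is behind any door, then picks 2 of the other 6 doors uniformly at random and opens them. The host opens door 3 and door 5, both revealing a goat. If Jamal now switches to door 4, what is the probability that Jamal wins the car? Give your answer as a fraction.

Apply Bayes' rule, conditioning on where the car actually is.
If it is behind any of doors 1, 2, 4, 6, and 7 (prior 1/7 each): the host picks exactly this set with probability 1/15 regardless, and none is the prize; weight (1/7)·(1/15) = 1/105 each.
If it is behind either of doors 3 and 5 (prior 1/7 each): that door was opened and seen not to hold the prize — ruled out; weight (1/7)·0 = 0 each.
The weights sum to 1/21.
So P(the car behind door 4 | the host opened door 3 and door 5) = (1/105) / (1/21) = 1/5.

1/5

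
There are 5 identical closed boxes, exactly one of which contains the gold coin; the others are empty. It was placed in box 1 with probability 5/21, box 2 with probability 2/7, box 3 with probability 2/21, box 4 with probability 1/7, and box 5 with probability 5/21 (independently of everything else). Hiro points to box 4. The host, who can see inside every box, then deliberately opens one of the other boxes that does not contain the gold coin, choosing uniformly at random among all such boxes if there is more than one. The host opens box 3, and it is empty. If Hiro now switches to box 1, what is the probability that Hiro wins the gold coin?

Apply Bayes' rule, conditioning on where the gold coin actually is.
If it is in either of boxes 1 and 5 (prior 5/21 each): the host has 3 equally likely choices, so probability 1/3; weight (5/21)·(1/3) = 5/63 each.
If it is in box 2 (prior 2/7): the host has 3 equally likely choices, so probability 1/3; weight (2/7)·(1/3) = 2/21.
If it is in box 3 (prior 2/21): the host opened box 3, so this case is ruled out; weight (2/21)·0 = 0.
If it is in box 4 (prior 1/7): the host has 4 equally likely choices, so probability 1/4; weight (1/7)·(1/4) = 1/28.
The weights sum to 73/252.
So P(the gold coin in box 1 | the host opened box 3) = (5/63) / (73/252) = 20/73.

20/73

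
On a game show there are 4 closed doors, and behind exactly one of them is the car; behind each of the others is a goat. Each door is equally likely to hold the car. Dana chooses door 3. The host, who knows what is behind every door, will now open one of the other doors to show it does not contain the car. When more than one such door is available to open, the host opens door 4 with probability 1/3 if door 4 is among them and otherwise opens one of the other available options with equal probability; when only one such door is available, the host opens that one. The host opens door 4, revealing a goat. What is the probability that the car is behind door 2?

Condition on the true location of the car.
If it is behind any of doors 1, 2, and 3 (prior 1/4 each): door 4 is available, opened with probability 1/3; weight (1/4)·(1/3) = 1/12 each.
If it is behind door 4 (prior 1/4): the host opened door 4, so this case is ruled out; weight (1/4)·0 = 0.
The weights sum to 1/4.
So P(the car behind door 2 | the host opened door 4) = (1/12) / (1/4) = 1/3.

1/3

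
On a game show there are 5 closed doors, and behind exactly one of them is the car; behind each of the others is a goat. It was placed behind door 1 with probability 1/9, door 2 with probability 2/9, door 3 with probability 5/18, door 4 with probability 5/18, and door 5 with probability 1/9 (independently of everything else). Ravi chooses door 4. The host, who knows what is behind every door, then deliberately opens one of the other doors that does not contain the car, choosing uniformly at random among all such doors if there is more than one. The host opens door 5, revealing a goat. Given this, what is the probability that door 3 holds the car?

Consider each possible location of the car in turn.
If it is behind door 1 (prior 1/9): the host has 3 equally likely choices, so probability 1/3; weight (1/9)·(1/3) = 1/27.
If it is behind door 2 (prior 2/9): the host has 3 equally likely choices, so probability 1/3; weight (2/9)·(1/3) = 2/27.
If it is behind door 3 (prior 5/18): the host has 3 equally likely choices, so probability 1/3; weight (5/18)·(1/3) = 5/54.
If it is behind door 4 (prior 5/18): the host has 4 equally likely choices, so probability 1/4; weight (5/18)·(1/4) = 5/72.
If it is behind door 5 (prior 1/9): the host opened door 5, so this case is ruled out; weight (1/9)·0 = 0.
The weights sum to 59/216.
So P(the car behind door 3 | the host opened door 5) = (5/54) / (59/216) = 20/59.

20/59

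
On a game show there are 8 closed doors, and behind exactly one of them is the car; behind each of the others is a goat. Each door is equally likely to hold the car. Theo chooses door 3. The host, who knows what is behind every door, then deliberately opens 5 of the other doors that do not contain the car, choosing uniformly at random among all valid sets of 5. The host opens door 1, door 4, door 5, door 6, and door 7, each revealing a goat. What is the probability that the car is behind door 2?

Apply Bayes' rule, conditioning on where the car actually is.
If it is behind any of doors 1, 4, 5, 6, and 7 (prior 1/8 each): that door was opened and seen not to hold the prize — ruled out; weight (1/8)·0 = 0 each.
If it is behind either of doors 2 and 8 (prior 1/8 each): the host has 6 equally likely choices, so probability 1/6; weight (1/8)·(1/6) = 1/48 each.
If it is behind door 3 (prior 1/8): the host has 21 equally likely choices, so probability 1/21; weight (1/8)·(1/21) = 1/168.
The weights sum to 1/21.
So P(the car behind door 2 | the host opened door 1, door 4, door 5, door 6, and door 7) = (1/48) / (1/21) = 7/16.

7/16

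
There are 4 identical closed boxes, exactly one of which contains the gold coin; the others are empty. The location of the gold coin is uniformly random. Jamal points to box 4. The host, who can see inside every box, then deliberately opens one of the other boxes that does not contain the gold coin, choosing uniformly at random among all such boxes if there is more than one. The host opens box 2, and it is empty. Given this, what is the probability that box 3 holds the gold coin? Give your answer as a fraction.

3/8

Apply Bayes' rule, conditioning on where the gold coin actually is.
If it is in either of boxes 1 and 3 (prior 1/4 each): the host has 2 equally likely choices, so probability 1/2; weight (1/4)·(1/2) = 1/8 each.
If it is in box 2 (prior 1/4): the host opened box 2, so this case is ruled out; weight (1/4)·0 = 0.
If it is in box 4 (prior 1/4): the host has 3 equally likely choices, so probability 1/3; weight (1/4)·(1/3) = 1/12.
The weights sum to 1/3.
So P(the gold coin in box 3 | the host opened box 2) = (1/8) / (1/3) = 3/8.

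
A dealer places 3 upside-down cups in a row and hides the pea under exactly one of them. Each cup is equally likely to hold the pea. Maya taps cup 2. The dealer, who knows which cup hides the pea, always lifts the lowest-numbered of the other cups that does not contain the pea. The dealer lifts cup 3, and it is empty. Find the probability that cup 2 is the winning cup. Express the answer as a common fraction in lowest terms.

Consider each possible location of the pea in turn.
If it is under cup 1 (prior 1/3): cup 3 is the lowest-numbered option available, probability 1; weight (1/3)·1 = 1/3.
If it is under cup 2 (prior 1/3): the dealer would have opened cup 1 instead, probability 0; weight (1/3)·0 = 0.
If it is under cup 3 (prior 1/3): the dealer opened cup 3, so this case is ruled out; weight (1/3)·0 = 0.
The weights sum to 1/3.
So P(the pea under cup 2 | the dealer opened cup 3) = 0 / (1/3) = 0.

0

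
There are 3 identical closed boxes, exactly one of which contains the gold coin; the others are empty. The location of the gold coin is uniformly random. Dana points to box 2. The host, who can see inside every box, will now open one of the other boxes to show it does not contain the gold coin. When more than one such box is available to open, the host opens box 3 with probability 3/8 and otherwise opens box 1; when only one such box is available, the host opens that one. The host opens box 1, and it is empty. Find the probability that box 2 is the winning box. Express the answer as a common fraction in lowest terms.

5/13

Consider each possible location of the gold coin in turn.
If it is in box 1 (prior 1/3): the host opened box 1, so this case is ruled out; weight (1/3)·0 = 0.
If it is in box 2 (prior 1/3): box 3 is available but not opened, probability 5/8; weight (1/3)·(5/8) = 5/24.
If it is in box 3 (prior 1/3): only box 1 is available, probability 1; weight (1/3)·1 = 1/3.
The weights sum to 13/24.
So P(the gold coin in box 2 | the host opened box 1) = (5/24) / (13/24) = 5/13.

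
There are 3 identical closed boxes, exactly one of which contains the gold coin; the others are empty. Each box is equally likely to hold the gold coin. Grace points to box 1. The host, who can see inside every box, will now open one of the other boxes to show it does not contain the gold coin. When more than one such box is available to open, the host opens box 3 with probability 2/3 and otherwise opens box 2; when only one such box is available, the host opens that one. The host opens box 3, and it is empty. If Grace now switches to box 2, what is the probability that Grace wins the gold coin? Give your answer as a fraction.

Apply Bayes' rule, conditioning on where the gold coin actually is.
If it is in box 1 (prior 1/3): box 3 is available, opened with probability 2/3; weight (1/3)·(2/3) = 2/9.
If it is in box 2 (prior 1/3): only box 3 is available, probability 1; weight (1/3)·1 = 1/3.
If it is in box 3 (prior 1/3): the host opened box 3, so this case is ruled out; weight (1/3)·0 = 0.
The weights sum to 5/9.
So P(the gold coin in box 2 | the host opened box 3) = (1/3) / (5/9) = 3/5.

3/5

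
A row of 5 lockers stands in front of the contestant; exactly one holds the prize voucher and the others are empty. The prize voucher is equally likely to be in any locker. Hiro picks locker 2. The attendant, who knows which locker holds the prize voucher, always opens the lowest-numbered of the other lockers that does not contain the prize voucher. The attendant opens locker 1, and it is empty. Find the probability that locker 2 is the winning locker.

1/4

Condition on the true location of the prize voucher.
If it is in locker 1 (prior 1/5): the attendant opened locker 1, so this case is ruled out; weight (1/5)·0 = 0.
If it is in any of lockers 2, 3, 4, and 5 (prior 1/5 each): locker 1 is the lowest-numbered option available, probability 1; weight (1/5)·1 = 1/5 each.
The weights sum to 4/5.
So P(the prize voucher in locker 2 | the attendant opened locker 1) = (1/5) / (4/5) = 1/4.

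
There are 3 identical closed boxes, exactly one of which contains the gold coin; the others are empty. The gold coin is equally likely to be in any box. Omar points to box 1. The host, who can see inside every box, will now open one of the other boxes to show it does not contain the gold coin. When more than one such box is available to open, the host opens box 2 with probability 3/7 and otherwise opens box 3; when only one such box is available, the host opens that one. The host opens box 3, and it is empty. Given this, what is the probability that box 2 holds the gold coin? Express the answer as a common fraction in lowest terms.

7/11

Consider each possible location of the gold coin in turn.
If it is in box 1 (prior 1/3): box 2 is available but not opened, probability 4/7; weight (1/3)·(4/7) = 4/21.
If it is in box 2 (prior 1/3): only box 3 is available, probability 1; weight (1/3)·1 = 1/3.
If it is in box 3 (prior 1/3): the host opened box 3, so this case is ruled out; weight (1/3)·0 = 0.
The weights sum to 11/21.
So P(the gold coin in box 2 | the host opened box 3) = (1/3) / (11/21) = 7/11.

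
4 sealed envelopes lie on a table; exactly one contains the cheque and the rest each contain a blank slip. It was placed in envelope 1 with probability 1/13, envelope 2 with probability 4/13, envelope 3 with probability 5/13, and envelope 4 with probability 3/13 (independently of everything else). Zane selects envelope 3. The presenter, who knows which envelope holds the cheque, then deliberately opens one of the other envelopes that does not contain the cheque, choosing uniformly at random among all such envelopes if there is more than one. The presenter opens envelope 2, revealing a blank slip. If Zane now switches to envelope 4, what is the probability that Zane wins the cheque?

Consider each possible location of the cheque in turn.
If it is in envelope 1 (prior 1/13): the presenter has 2 equally likely choices, so probability 1/2; weight (1/13)·(1/2) = 1/26.
If it is in envelope 2 (prior 4/13): the presenter opened envelope 2, so this case is ruled out; weight (4/13)·0 = 0.
If it is in envelope 3 (prior 5/13): the presenter has 3 equally likely choices, so probability 1/3; weight (5/13)·(1/3) = 5/39.
If it is in envelope 4 (prior 3/13): the presenter has 2 equally likely choices, so probability 1/2; weight (3/13)·(1/2) = 3/26.
The weights sum to 11/39.
So P(the cheque in envelope 4 | the presenter opened envelope 2) = (3/26) / (11/39) = 9/22.

9/22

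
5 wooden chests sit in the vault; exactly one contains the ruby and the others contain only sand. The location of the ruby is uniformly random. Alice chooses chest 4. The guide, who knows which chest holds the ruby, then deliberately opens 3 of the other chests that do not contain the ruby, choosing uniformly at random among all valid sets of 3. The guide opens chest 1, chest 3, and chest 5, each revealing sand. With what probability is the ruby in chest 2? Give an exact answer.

Condition on the true location of the ruby.
If it is in any of chests 1, 3, and 5 (prior 1/5 each): that chest was opened and seen not to hold the prize — ruled out; weight (1/5)·0 = 0 each.
If it is in chest 2 (prior 1/5): the guide has no choice, probability 1; weight (1/5)·1 = 1/5.
If it is in chest 4 (prior 1/5): the guide has 4 equally likely choices, so probability 1/4; weight (1/5)·(1/4) = 1/20.
The weights sum to 1/4.
So P(the ruby in chest 2 | the guide opened chest 1, chest 3, and chest 5) = (1/5) / (1/4) = 4/5.

4/5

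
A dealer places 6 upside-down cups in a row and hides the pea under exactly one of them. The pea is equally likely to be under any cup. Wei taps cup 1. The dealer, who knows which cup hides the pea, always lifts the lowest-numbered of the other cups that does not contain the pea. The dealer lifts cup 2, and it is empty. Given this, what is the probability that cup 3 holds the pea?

Apply Bayes' rule, conditioning on where the pea actually is.
If it is under any of cups 1, 3, 4, 5, and 6 (prior 1/6 each): cup 2 is the lowest-numbered option available, probability 1; weight (1/6)·1 = 1/6 each.
If it is under cup 2 (prior 1/6): the dealer opened cup 2, so this case is ruled out; weight (1/6)·0 = 0.
The weights sum to 5/6.
So P(the pea under cup 3 | the dealer opened cup 2) = (1/6) / (5/6) = 1/5.

1/5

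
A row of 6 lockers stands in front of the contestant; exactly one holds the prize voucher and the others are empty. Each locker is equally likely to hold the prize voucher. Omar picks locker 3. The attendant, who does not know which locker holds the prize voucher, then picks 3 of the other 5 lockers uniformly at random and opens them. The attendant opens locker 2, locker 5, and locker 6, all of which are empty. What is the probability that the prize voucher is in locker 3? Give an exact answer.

1/3

Because the attendant chose which lockers to open without knowing where the prize voucher is, the choice is independent of the prize location. Learning that none of the 3 opened lockers holds the prize voucher simply rules out those 3 locations and leaves the remaining 3 lockers still equally likely by symmetry.
So P(the prize voucher in locker 3) = 1/3.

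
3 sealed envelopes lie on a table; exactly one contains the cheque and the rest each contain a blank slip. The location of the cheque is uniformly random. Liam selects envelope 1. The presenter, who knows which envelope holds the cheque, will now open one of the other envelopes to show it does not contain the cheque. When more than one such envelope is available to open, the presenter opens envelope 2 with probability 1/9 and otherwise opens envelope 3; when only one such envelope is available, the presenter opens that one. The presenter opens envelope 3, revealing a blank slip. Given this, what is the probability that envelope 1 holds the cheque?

Condition on the true location of the cheque.
If it is in envelope 1 (prior 1/3): envelope 2 is available but not opened, probability 8/9; weight (1/3)·(8/9) = 8/27.
If it is in envelope 2 (prior 1/3): only envelope 3 is available, probability 1; weight (1/3)·1 = 1/3.
If it is in envelope 3 (prior 1/3): the presenter opened envelope 3, so this case is ruled out; weight (1/3)·0 = 0.
The weights sum to 17/27.
So P(the cheque in envelope 1 | the presenter opened envelope 3) = (8/27) / (17/27) = 8/17.

8/17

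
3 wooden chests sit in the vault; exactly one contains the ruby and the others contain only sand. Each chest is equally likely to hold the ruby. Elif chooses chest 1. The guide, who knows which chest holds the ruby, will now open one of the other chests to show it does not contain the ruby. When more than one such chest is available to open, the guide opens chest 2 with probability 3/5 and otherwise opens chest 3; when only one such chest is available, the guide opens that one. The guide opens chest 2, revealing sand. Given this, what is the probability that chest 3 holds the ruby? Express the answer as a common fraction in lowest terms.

5/8

Apply Bayes' rule, conditioning on where the ruby actually is.
If it is in chest 1 (prior 1/3): chest 2 is available, opened with probability 3/5; weight (1/3)·(3/5) = 1/5.
If it is in chest 2 (prior 1/3): the guide opened chest 2, so this case is ruled out; weight (1/3)·0 = 0.
If it is in chest 3 (prior 1/3): only chest 2 is available, probability 1; weight (1/3)·1 = 1/3.
The weights sum to 8/15.
So P(the ruby in chest 3 | the guide opened chest 2) = (1/3) / (8/15) = 5/8.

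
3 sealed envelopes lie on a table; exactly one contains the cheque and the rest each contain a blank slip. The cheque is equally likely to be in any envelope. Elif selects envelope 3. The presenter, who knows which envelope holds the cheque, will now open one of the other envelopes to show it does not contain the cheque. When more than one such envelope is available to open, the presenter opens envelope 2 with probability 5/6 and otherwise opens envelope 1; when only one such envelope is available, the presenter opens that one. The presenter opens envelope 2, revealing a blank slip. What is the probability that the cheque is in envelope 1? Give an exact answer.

6/11

Apply Bayes' rule, conditioning on where the cheque actually is.
If it is in envelope 1 (prior 1/3): only envelope 2 is available, probability 1; weight (1/3)·1 = 1/3.
If it is in envelope 2 (prior 1/3): the presenter opened envelope 2, so this case is ruled out; weight (1/3)·0 = 0.
If it is in envelope 3 (prior 1/3): envelope 2 is available, opened with probability 5/6; weight (1/3)·(5/6) = 5/18.
The weights sum to 11/18.
So P(the cheque in envelope 1 | the presenter opened envelope 2) = (1/3) / (11/18) = 6/11.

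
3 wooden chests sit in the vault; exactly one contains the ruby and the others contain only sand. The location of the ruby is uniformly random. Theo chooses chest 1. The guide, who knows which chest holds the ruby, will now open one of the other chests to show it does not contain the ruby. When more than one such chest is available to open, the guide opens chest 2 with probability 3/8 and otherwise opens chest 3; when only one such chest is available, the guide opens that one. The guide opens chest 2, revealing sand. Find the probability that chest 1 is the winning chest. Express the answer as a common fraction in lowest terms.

Condition on the true location of the ruby.
If it is in chest 1 (prior 1/3): chest 2 is available, opened with probability 3/8; weight (1/3)·(3/8) = 1/8.
If it is in chest 2 (prior 1/3): the guide opened chest 2, so this case is ruled out; weight (1/3)·0 = 0.
If it is in chest 3 (prior 1/3): only chest 2 is available, probability 1; weight (1/3)·1 = 1/3.
The weights sum to 11/24.
So P(the ruby in chest 1 | the guide opened chest 2) = (1/8) / (11/24) = 3/11.

3/11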